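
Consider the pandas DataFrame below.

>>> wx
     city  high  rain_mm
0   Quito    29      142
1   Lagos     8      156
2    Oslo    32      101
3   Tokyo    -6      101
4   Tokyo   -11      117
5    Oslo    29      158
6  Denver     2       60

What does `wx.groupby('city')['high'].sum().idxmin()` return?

Tokyo

group by city, sum of high:
city
Denver     2
Lagos      8
Oslo      61
Quito     29
Tokyo    -17
Name: high, dtype: int64
Finally, label with the smallest value = Tokyo.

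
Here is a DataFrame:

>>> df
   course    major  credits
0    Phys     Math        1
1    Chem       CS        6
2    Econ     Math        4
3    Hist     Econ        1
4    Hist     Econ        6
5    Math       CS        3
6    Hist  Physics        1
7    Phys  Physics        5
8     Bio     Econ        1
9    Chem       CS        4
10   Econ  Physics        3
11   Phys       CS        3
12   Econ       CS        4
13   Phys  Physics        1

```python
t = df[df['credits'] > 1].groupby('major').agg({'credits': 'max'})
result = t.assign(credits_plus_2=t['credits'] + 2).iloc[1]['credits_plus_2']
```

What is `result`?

filter rows where credits > 1:
   course    major  credits
1    Chem       CS        6
2    Econ     Math        4
4    Hist     Econ        6
5    Math       CS        3
7    Phys  Physics        5
9    Chem       CS        4
10   Econ  Physics        3
11   Phys       CS        3
12   Econ       CS        4
group by major, max of credits:
         credits
major           
CS             6
Econ           6
Math           4
Physics        5
add column credits_plus_2 = t['credits'] + 2:
         credits  credits_plus_2
major                           
CS             6               8
Econ           6               8
Math           4               6
Physics        5               7

8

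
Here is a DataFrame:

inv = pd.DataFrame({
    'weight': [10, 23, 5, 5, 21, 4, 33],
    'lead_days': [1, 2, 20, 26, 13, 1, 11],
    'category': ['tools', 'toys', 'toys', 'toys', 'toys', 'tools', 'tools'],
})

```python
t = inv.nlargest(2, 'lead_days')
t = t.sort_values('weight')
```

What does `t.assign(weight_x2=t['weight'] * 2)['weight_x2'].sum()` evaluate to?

take 2 rows with largest lead_days:
   weight  lead_days category
3       5         26     toys
2       5         20     toys
sort by weight:
   weight  lead_days category
3       5         26     toys
2       5         20     toys
add column weight_x2 = t['weight'] * 2:
   weight  lead_days category  weight_x2
3       5         26     toys         10
2       5         20     toys         10

20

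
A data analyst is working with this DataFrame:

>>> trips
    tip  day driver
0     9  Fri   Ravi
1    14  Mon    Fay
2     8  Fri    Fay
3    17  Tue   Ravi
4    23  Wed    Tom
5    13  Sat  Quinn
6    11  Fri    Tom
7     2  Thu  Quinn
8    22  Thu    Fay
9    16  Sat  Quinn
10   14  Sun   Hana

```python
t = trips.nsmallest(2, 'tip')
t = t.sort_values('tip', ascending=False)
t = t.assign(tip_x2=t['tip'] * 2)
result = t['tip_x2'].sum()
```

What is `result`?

20

take 2 rows with smallest tip:
   tip  day driver
7    2  Thu  Quinn
2    8  Fri    Fay
sort by tip descending:
   tip  day driver
2    8  Fri    Fay
7    2  Thu  Quinn
add column tip_x2 = t['tip'] * 2:
   tip  day driver  tip_x2
2    8  Fri    Fay      16
7    2  Thu  Quinn       4
Reading off the sum of column 'tip_x2', we get 20.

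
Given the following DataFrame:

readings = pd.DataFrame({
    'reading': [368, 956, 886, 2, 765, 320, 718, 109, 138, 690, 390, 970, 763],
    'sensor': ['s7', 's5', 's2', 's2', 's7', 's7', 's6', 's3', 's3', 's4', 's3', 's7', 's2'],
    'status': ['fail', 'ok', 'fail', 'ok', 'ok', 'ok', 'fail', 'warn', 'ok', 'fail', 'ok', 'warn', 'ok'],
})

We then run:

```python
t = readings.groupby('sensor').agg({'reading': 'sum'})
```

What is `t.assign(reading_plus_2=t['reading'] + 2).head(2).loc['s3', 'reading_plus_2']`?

639

group by sensor, sum of reading:
        reading
sensor         
s2         1651
s3          637
s4          690
s5          956
s6          718
s7         2423
add column reading_plus_2 = t['reading'] + 2:
        reading  reading_plus_2
sensor                         
s2         1651            1653
s3          637             639
s4          690             692
s5          956             958
s6          718             720
s7         2423            2425
take first 2 rows:
        reading  reading_plus_2
sensor                         
s2         1651            1653
s3          637             639
Taking the value at row 's3', column 'reading_plus_2' gives 639.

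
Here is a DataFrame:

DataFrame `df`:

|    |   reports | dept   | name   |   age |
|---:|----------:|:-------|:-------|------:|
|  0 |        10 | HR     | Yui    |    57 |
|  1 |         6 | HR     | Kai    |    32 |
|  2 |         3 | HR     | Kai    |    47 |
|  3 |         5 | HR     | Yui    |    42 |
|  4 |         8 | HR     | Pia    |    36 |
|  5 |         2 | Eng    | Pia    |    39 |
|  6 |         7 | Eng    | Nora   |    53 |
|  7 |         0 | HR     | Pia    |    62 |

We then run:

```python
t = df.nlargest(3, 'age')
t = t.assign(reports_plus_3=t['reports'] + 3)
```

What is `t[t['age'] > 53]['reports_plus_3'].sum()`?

16

take 3 rows with largest age:
   reports dept  name  age
7        0   HR   Pia   62
0       10   HR   Yui   57
6        7  Eng  Nora   53
add column reports_plus_3 = t['reports'] + 3:
   reports dept  name  age  reports_plus_3
7        0   HR   Pia   62               3
0       10   HR   Yui   57              13
6        7  Eng  Nora   53              10
filter rows where age > 53:
   reports dept name  age  reports_plus_3
7        0   HR  Pia   62               3
0       10   HR  Yui   57              13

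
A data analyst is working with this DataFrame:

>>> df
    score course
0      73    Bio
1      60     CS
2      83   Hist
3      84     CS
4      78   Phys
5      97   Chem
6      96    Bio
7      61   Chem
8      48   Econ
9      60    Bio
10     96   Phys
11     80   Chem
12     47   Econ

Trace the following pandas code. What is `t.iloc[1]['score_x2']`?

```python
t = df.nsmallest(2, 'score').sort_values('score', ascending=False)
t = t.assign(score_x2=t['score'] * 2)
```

94

take 2 rows with smallest score:
    score course
12     47   Econ
8      48   Econ
sort by score descending:
    score course
8      48   Econ
12     47   Econ
add column score_x2 = t['score'] * 2:
    score course  score_x2
8      48   Econ        96
12     47   Econ        94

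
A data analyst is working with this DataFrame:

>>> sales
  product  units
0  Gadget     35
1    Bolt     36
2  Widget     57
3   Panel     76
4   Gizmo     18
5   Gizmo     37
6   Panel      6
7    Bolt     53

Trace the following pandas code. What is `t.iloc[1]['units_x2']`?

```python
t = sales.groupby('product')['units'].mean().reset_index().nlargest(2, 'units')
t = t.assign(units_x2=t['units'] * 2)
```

89.0

group by product, mean of units:
product
Bolt      44.5
Gadget    35.0
Gizmo     27.5
Panel     41.0
Widget    57.0
Name: units, dtype: float64
reset_index():
  product  units
0    Bolt   44.5
1  Gadget   35.0
2   Gizmo   27.5
3   Panel   41.0
4  Widget   57.0
take 2 rows with largest units:
  product  units
4  Widget   57.0
0    Bolt   44.5
add column units_x2 = t['units'] * 2:
  product  units  units_x2
4  Widget   57.0     114.0
0    Bolt   44.5      89.0
value at position 1, column 'units_x2' → 89.0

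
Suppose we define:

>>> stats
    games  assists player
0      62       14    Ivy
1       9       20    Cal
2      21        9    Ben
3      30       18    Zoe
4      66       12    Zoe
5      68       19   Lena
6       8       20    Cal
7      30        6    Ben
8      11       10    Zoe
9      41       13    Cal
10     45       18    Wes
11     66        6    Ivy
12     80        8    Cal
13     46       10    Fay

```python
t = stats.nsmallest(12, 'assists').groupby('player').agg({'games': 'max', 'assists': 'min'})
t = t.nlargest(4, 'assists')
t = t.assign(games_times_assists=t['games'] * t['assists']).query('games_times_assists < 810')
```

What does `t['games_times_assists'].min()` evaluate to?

460

take 12 rows with smallest assists:
    games  assists player
7      30        6    Ben
11     66        6    Ivy
12     80        8    Cal
2      21        9    Ben
8      11       10    Zoe
13     46       10    Fay
4      66       12    Zoe
9      41       13    Cal
0      62       14    Ivy
3      30       18    Zoe
10     45       18    Wes
5      68       19   Lena
group by player: max(games), min(assists):
        games  assists
player                
Ben        30        6
Cal        80        8
Fay        46       10
Ivy        66        6
Lena       68       19
Wes        45       18
Zoe        66       10
take 4 rows with largest assists:
        games  assists
player                
Lena       68       19
Wes        45       18
Fay        46       10
Zoe        66       10
add column games_times_assists = t['games'] * t['assists']:
        games  assists  games_times_assists
player                                     
Lena       68       19                 1292
Wes        45       18                  810
Fay        46       10                  460
Zoe        66       10                  660
filter rows where games_times_assists < 810:
        games  assists  games_times_assists
player                                     
Fay        46       10                  460
Zoe        66       10                  660
Reading off the min of column 'games_times_assists', we get 460.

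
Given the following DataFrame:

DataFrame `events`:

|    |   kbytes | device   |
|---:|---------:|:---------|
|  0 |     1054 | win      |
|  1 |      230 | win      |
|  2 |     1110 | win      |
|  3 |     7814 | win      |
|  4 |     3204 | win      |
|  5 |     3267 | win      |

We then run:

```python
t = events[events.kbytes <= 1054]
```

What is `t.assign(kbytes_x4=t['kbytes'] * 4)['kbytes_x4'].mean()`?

filter rows where kbytes <= 1054:
   kbytes device
0    1054    win
1     230    win
add column kbytes_x4 = t['kbytes'] * 4:
   kbytes device  kbytes_x4
0    1054    win       4216
1     230    win        920

2568.0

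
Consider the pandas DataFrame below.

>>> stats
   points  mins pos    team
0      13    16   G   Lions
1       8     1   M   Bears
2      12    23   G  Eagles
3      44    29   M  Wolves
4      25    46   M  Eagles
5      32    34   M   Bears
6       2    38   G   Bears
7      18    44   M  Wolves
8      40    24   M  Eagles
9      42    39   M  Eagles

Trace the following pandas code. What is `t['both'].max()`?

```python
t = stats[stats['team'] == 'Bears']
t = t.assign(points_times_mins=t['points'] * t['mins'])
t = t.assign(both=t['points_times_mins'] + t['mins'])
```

1122

filter rows where team == 'Bears':
   points  mins pos   team
1       8     1   M  Bears
5      32    34   M  Bears
6       2    38   G  Bears
add column points_times_mins = t['points'] * t['mins']:
   points  mins pos   team  points_times_mins
1       8     1   M  Bears                  8
5      32    34   M  Bears               1088
6       2    38   G  Bears                 76
add column both = t['points_times_mins'] + t['mins']:
   points  mins pos   team  points_times_mins  both
1       8     1   M  Bears                  8     9
5      32    34   M  Bears               1088  1122
6       2    38   G  Bears                 76   114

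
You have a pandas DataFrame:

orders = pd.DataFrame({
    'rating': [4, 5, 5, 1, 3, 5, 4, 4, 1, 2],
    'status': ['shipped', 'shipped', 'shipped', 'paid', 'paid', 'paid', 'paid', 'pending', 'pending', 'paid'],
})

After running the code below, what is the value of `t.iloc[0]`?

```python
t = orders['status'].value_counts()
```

value_counts of status:
status
paid       5
shipped    3
pending    2
Name: count, dtype: int64
Then the value at position 0: 5

5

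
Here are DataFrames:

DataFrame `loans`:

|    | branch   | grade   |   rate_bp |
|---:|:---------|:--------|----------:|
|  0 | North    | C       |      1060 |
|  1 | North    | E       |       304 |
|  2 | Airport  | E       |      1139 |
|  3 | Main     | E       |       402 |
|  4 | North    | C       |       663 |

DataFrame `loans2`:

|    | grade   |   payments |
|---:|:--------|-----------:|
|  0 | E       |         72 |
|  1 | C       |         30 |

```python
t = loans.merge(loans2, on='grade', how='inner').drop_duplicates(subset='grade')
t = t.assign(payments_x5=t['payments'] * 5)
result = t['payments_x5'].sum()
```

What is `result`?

510

merge on 'grade' (how='inner') → 5 rows:
    branch grade  rate_bp  payments
0    North     C     1060        30
1    North     E      304        72
2  Airport     E     1139        72
3     Main     E      402        72
4    North     C      663        30
drop duplicate grade (keep=first):
  branch grade  rate_bp  payments
0  North     C     1060        30
1  North     E      304        72
add column payments_x5 = t['payments'] * 5:
  branch grade  rate_bp  payments  payments_x5
0  North     C     1060        30          150
1  North     E      304        72          360
So sum() = 510.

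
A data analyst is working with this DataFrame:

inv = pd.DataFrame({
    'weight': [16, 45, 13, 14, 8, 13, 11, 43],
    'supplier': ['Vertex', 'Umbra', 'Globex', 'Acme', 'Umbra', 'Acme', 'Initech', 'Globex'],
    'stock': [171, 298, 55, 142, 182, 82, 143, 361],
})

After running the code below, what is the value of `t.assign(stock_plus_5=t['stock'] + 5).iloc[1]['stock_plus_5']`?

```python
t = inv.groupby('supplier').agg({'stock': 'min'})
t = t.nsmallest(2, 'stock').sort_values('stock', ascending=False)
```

60

group by supplier, min of stock:
          stock
supplier       
Acme         82
Globex       55
Initech     143
Umbra       182
Vertex      171
take 2 rows with smallest stock:
          stock
supplier       
Globex       55
Acme         82
sort by stock descending:
          stock
supplier       
Acme         82
Globex       55
add column stock_plus_5 = t['stock'] + 5:
          stock  stock_plus_5
supplier                     
Acme         82            87
Globex       55            60
Finally, value at position 1, column 'stock_plus_5' = 60.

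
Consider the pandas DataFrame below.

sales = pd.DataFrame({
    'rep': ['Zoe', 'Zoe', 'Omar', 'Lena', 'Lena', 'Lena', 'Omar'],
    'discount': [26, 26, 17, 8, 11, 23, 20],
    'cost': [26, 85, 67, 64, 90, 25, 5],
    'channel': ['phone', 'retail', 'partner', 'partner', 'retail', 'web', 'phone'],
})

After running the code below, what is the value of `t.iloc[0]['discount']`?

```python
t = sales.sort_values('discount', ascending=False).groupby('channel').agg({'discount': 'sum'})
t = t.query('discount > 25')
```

46

sort by discount descending:
    rep  discount  cost  channel
0   Zoe        26    26    phone
1   Zoe        26    85   retail
5  Lena        23    25      web
6  Omar        20     5    phone
2  Omar        17    67  partner
4  Lena        11    90   retail
3  Lena         8    64  partner
group by channel, sum of discount:
         discount
channel          
partner        25
phone          46
retail         37
web            23
filter rows where discount > 25:
         discount
channel          
phone          46
retail         37
Then the value at position 0, column 'discount': 46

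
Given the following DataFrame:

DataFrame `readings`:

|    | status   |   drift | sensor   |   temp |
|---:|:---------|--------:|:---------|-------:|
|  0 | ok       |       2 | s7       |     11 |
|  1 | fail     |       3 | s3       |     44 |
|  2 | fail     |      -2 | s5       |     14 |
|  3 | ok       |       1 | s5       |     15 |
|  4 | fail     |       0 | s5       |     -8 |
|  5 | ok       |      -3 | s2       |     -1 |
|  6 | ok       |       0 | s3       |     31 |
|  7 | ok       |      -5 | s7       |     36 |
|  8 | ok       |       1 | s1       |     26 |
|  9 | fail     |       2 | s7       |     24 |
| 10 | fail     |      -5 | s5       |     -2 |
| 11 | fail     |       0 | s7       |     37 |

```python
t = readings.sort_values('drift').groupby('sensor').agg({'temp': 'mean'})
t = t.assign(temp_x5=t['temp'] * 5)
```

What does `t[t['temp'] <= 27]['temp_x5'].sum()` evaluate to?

sort by drift:
   status  drift sensor  temp
7      ok     -5     s7    36
10   fail     -5     s5    -2
5      ok     -3     s2    -1
2    fail     -2     s5    14
4    fail      0     s5    -8
6      ok      0     s3    31
11   fail      0     s7    37
3      ok      1     s5    15
8      ok      1     s1    26
0      ok      2     s7    11
9    fail      2     s7    24
1    fail      3     s3    44
group by sensor, mean of temp:
         temp
sensor       
s1      26.00
s2      -1.00
s3      37.50
s5       4.75
s7      27.00
add column temp_x5 = t['temp'] * 5:
         temp  temp_x5
sensor                
s1      26.00   130.00
s2      -1.00    -5.00
s3      37.50   187.50
s5       4.75    23.75
s7      27.00   135.00
filter rows where temp <= 27:
         temp  temp_x5
sensor                
s1      26.00   130.00
s2      -1.00    -5.00
s5       4.75    23.75
s7      27.00   135.00
Finally, sum of column 'temp_x5' = 283.75.

283.75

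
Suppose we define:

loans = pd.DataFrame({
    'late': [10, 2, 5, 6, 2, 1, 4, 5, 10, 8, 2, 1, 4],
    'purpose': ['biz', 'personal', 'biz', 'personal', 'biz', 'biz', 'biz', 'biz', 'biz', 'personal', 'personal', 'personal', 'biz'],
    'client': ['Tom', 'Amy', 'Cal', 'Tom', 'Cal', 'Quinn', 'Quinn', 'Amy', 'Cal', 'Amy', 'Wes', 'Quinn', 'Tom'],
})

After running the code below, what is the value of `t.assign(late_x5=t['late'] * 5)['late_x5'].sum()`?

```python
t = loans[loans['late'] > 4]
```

filter rows where late > 4:
   late   purpose client
0    10       biz    Tom
2     5       biz    Cal
3     6  personal    Tom
7     5       biz    Amy
8    10       biz    Cal
9     8  personal    Amy
add column late_x5 = t['late'] * 5:
   late   purpose client  late_x5
0    10       biz    Tom       50
2     5       biz    Cal       25
3     6  personal    Tom       30
7     5       biz    Amy       25
8    10       biz    Cal       50
9     8  personal    Amy       40
Reading off the sum of column 'late_x5', we get 220.

220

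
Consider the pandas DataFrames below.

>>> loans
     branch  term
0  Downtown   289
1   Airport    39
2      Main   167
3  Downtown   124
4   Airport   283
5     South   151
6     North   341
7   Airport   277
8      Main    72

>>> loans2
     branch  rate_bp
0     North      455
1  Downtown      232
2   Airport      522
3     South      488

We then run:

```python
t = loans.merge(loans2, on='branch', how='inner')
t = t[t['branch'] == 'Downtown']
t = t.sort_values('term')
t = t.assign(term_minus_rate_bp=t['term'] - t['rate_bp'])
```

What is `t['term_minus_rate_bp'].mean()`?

merge on 'branch' (how='inner') → 7 rows:
     branch  term  rate_bp
0  Downtown   289      232
1   Airport    39      522
2  Downtown   124      232
3   Airport   283      522
4     South   151      488
5     North   341      455
6   Airport   277      522
filter rows where branch == 'Downtown':
     branch  term  rate_bp
0  Downtown   289      232
2  Downtown   124      232
sort by term:
     branch  term  rate_bp
2  Downtown   124      232
0  Downtown   289      232
add column term_minus_rate_bp = t['term'] - t['rate_bp']:
     branch  term  rate_bp  term_minus_rate_bp
2  Downtown   124      232                -108
0  Downtown   289      232                  57
mean of column 'term_minus_rate_bp' → -25.5

-25.5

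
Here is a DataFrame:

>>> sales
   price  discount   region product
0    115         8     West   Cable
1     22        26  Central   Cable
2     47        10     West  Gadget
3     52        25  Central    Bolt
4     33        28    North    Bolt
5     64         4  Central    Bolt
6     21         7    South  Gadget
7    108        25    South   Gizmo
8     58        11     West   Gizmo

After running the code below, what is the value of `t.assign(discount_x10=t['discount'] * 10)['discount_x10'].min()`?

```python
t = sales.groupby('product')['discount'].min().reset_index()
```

40

group by product, min of discount:
product
Bolt       4
Cable      8
Gadget     7
Gizmo     11
Name: discount, dtype: int64
reset_index():
  product  discount
0    Bolt         4
1   Cable         8
2  Gadget         7
3   Gizmo        11
add column discount_x10 = t['discount'] * 10:
  product  discount  discount_x10
0    Bolt         4            40
1   Cable         8            80
2  Gadget         7            70
3   Gizmo        11           110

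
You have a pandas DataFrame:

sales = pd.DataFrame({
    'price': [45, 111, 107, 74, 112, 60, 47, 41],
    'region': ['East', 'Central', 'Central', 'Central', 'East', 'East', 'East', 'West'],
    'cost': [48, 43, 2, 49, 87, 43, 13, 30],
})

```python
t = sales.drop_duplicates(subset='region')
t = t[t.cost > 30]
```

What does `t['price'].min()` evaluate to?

drop duplicate region (keep=first):
   price   region  cost
0     45     East    48
1    111  Central    43
7     41     West    30
filter rows where cost > 30:
   price   region  cost
0     45     East    48
1    111  Central    43
Reading off the min of column 'price', we get 45.

45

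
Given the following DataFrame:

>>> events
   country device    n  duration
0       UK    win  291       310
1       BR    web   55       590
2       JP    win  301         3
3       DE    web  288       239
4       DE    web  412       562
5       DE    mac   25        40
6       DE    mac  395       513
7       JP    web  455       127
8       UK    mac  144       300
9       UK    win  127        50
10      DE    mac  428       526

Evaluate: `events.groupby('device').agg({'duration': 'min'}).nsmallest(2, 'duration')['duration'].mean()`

group by device, min of duration:
        duration
device          
mac           40
web          127
win            3
take 2 rows with smallest duration:
        duration
device          
win            3
mac           40

21.5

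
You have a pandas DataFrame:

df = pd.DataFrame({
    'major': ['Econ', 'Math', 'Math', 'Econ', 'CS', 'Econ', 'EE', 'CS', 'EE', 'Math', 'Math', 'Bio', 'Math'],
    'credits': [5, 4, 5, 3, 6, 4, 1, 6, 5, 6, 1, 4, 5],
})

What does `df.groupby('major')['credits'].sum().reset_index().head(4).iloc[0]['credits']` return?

4

group by major, sum of credits:
major
Bio      4
CS      12
EE       6
Econ    12
Math    21
Name: credits, dtype: int64
reset_index():
  major  credits
0   Bio        4
1    CS       12
2    EE        6
3  Econ       12
4  Math       21
take first 4 rows:
  major  credits
0   Bio        4
1    CS       12
2    EE        6
3  Econ       12
So iloc[0]['credits'] = 4.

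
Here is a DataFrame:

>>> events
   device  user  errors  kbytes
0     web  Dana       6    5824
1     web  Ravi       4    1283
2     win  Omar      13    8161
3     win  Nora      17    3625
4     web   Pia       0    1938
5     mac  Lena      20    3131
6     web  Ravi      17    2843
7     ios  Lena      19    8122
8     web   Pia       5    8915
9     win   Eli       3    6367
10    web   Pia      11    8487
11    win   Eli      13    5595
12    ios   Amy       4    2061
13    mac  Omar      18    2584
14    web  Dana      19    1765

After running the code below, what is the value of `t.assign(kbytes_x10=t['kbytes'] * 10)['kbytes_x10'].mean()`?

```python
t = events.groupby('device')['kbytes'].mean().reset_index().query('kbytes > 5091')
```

55142.5

group by device, mean of kbytes:
device
ios    5091.500000
mac    2857.500000
web    4436.428571
win    5937.000000
Name: kbytes, dtype: float64
reset_index():
  device       kbytes
0    ios  5091.500000
1    mac  2857.500000
2    web  4436.428571
3    win  5937.000000
filter rows where kbytes > 5091:
  device  kbytes
0    ios  5091.5
3    win  5937.0
add column kbytes_x10 = t['kbytes'] * 10:
  device  kbytes  kbytes_x10
0    ios  5091.5     50915.0
3    win  5937.0     59370.0
So mean() = 55142.5.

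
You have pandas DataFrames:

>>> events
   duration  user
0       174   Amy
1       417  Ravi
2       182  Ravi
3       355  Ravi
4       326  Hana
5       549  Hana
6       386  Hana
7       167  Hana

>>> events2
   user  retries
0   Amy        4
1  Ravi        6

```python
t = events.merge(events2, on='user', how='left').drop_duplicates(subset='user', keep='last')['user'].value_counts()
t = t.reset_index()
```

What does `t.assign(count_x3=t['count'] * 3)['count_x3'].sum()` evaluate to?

9

merge on 'user' (how='left') → 8 rows:
   duration  user  retries
0       174   Amy      4.0
1       417  Ravi      6.0
2       182  Ravi      6.0
3       355  Ravi      6.0
4       326  Hana      NaN
5       549  Hana      NaN
6       386  Hana      NaN
7       167  Hana      NaN
drop duplicate user (keep=last):
   duration  user  retries
0       174   Amy      4.0
3       355  Ravi      6.0
7       167  Hana      NaN
value_counts of user:
user
Amy     1
Ravi    1
Hana    1
Name: count, dtype: int64
reset_index():
   user  count
0   Amy      1
1  Ravi      1
2  Hana      1
add column count_x3 = t['count'] * 3:
   user  count  count_x3
0   Amy      1         3
1  Ravi      1         3
2  Hana      1         3
The sum of column 'count_x3' is 9.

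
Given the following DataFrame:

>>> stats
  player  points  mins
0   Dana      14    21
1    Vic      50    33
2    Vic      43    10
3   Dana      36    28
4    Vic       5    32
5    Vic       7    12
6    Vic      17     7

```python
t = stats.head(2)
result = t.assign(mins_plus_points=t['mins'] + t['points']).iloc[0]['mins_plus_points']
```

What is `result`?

take first 2 rows:
  player  points  mins
0   Dana      14    21
1    Vic      50    33
add column mins_plus_points = t['mins'] + t['points']:
  player  points  mins  mins_plus_points
0   Dana      14    21                35
1    Vic      50    33                83

35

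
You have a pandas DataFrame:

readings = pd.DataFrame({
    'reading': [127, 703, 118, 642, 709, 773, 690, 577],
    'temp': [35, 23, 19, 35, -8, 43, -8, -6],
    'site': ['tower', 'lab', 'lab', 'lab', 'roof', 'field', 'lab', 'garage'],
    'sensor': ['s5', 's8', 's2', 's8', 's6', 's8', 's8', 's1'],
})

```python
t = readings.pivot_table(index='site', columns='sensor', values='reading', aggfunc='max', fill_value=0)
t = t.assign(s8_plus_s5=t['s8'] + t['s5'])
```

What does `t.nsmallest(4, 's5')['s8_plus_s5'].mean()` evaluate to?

pivot: rows=site, cols=sensor, max(reading):
sensor   s1   s2   s5   s6   s8
site                           
field     0    0    0    0  773
garage  577    0    0    0    0
lab       0  118    0    0  703
roof      0    0    0  709    0
tower     0    0  127    0    0
add column s8_plus_s5 = t['s8'] + t['s5']:
sensor   s1   s2   s5   s6   s8  s8_plus_s5
site                                       
field     0    0    0    0  773         773
garage  577    0    0    0    0           0
lab       0  118    0    0  703         703
roof      0    0    0  709    0           0
tower     0    0  127    0    0         127
take 4 rows with smallest s5:
sensor   s1   s2  s5   s6   s8  s8_plus_s5
site                                      
field     0    0   0    0  773         773
garage  577    0   0    0    0           0
lab       0  118   0    0  703         703
roof      0    0   0  709    0           0
mean of column 's8_plus_s5' → 369.0

369.0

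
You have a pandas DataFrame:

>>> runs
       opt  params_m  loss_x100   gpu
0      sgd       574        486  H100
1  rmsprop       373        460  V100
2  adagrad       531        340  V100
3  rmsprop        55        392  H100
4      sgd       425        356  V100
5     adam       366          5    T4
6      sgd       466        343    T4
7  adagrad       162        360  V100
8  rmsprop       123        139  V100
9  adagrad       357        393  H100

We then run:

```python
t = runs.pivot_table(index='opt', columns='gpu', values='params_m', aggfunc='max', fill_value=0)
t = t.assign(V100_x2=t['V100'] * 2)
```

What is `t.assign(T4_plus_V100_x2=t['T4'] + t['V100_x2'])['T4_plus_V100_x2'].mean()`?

pivot: rows=opt, cols=gpu, max(params_m):
gpu      H100   T4  V100
opt                     
adagrad   357    0   531
adam        0  366     0
rmsprop    55    0   373
sgd       574  466   425
add column V100_x2 = t['V100'] * 2:
gpu      H100   T4  V100  V100_x2
opt                              
adagrad   357    0   531     1062
adam        0  366     0        0
rmsprop    55    0   373      746
sgd       574  466   425      850
add column T4_plus_V100_x2 = t['T4'] + t['V100_x2']:
gpu      H100   T4  V100  V100_x2  T4_plus_V100_x2
opt                                               
adagrad   357    0   531     1062             1062
adam        0  366     0        0              366
rmsprop    55    0   373      746              746
sgd       574  466   425      850             1316
The mean of column 'T4_plus_V100_x2' is 872.5.

872.5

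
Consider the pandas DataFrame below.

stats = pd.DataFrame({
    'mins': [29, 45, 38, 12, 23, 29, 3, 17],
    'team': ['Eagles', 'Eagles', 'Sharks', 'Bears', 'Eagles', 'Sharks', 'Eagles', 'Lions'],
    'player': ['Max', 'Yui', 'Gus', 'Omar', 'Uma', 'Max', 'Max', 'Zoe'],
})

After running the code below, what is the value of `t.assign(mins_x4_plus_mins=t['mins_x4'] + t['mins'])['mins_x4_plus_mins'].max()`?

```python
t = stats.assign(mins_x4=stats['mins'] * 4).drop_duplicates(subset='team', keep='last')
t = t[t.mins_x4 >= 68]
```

add column mins_x4 = stats['mins'] * 4:
   mins    team player  mins_x4
0    29  Eagles    Max      116
1    45  Eagles    Yui      180
2    38  Sharks    Gus      152
3    12   Bears   Omar       48
4    23  Eagles    Uma       92
5    29  Sharks    Max      116
6     3  Eagles    Max       12
7    17   Lions    Zoe       68
drop duplicate team (keep=last):
   mins    team player  mins_x4
3    12   Bears   Omar       48
5    29  Sharks    Max      116
6     3  Eagles    Max       12
7    17   Lions    Zoe       68
filter rows where mins_x4 >= 68:
   mins    team player  mins_x4
5    29  Sharks    Max      116
7    17   Lions    Zoe       68
add column mins_x4_plus_mins = t['mins_x4'] + t['mins']:
   mins    team player  mins_x4  mins_x4_plus_mins
5    29  Sharks    Max      116                145
7    17   Lions    Zoe       68                 85
So max() = 145.

145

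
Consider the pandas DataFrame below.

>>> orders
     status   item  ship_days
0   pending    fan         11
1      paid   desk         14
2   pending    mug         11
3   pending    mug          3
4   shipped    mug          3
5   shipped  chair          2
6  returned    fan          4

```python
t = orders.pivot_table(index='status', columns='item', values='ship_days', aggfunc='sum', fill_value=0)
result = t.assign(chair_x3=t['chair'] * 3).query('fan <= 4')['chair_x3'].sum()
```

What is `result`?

pivot: rows=status, cols=item, sum(ship_days):
item      chair  desk  fan  mug
status                         
paid          0    14    0    0
pending       0     0   11   14
returned      0     0    4    0
shipped       2     0    0    3
add column chair_x3 = t['chair'] * 3:
item      chair  desk  fan  mug  chair_x3
status                                   
paid          0    14    0    0         0
pending       0     0   11   14         0
returned      0     0    4    0         0
shipped       2     0    0    3         6
filter rows where fan <= 4:
item      chair  desk  fan  mug  chair_x3
status                                   
paid          0    14    0    0         0
returned      0     0    4    0         0
shipped       2     0    0    3         6
sum of column 'chair_x3' → 6

6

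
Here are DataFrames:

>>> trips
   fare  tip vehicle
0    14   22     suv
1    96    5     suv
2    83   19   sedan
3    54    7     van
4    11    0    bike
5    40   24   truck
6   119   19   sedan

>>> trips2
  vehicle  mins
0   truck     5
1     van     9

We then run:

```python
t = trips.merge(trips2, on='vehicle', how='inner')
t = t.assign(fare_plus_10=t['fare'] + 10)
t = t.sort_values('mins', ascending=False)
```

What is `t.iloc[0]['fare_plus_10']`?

merge on 'vehicle' (how='inner') → 2 rows:
   fare  tip vehicle  mins
0    54    7     van     9
1    40   24   truck     5
add column fare_plus_10 = t['fare'] + 10:
   fare  tip vehicle  mins  fare_plus_10
0    54    7     van     9            64
1    40   24   truck     5            50
sort by mins descending:
   fare  tip vehicle  mins  fare_plus_10
0    54    7     van     9            64
1    40   24   truck     5            50
The value at position 0, column 'fare_plus_10' is 64.

64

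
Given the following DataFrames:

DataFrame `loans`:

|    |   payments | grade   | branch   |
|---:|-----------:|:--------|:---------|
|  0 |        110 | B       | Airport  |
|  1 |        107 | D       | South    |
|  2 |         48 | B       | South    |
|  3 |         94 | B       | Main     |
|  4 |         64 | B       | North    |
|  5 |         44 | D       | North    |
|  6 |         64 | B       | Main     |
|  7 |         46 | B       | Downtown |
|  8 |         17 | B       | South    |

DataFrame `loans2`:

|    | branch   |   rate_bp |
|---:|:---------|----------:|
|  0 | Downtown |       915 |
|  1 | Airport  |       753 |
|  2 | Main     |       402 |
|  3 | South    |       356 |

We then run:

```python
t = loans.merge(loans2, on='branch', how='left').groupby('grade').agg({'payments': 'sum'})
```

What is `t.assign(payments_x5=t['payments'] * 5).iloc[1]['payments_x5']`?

merge on 'branch' (how='left') → 9 rows:
   payments grade    branch  rate_bp
0       110     B   Airport    753.0
1       107     D     South    356.0
2        48     B     South    356.0
3        94     B      Main    402.0
4        64     B     North      NaN
5        44     D     North      NaN
6        64     B      Main    402.0
7        46     B  Downtown    915.0
8        17     B     South    356.0
group by grade, sum of payments:
       payments
grade          
B           443
D           151
add column payments_x5 = t['payments'] * 5:
       payments  payments_x5
grade                       
B           443         2215
D           151          755

755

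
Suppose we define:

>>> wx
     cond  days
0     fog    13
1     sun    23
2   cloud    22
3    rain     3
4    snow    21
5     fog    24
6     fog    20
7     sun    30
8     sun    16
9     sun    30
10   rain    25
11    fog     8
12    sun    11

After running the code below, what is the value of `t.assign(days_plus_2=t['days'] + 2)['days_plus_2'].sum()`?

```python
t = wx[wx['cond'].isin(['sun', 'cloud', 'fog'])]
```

217

filter rows where cond in ['sun', 'cloud', 'fog']:
     cond  days
0     fog    13
1     sun    23
2   cloud    22
5     fog    24
6     fog    20
7     sun    30
8     sun    16
9     sun    30
11    fog     8
12    sun    11
add column days_plus_2 = t['days'] + 2:
     cond  days  days_plus_2
0     fog    13           15
1     sun    23           25
2   cloud    22           24
5     fog    24           26
6     fog    20           22
7     sun    30           32
8     sun    16           18
9     sun    30           32
11    fog     8           10
12    sun    11           13
So sum() = 217.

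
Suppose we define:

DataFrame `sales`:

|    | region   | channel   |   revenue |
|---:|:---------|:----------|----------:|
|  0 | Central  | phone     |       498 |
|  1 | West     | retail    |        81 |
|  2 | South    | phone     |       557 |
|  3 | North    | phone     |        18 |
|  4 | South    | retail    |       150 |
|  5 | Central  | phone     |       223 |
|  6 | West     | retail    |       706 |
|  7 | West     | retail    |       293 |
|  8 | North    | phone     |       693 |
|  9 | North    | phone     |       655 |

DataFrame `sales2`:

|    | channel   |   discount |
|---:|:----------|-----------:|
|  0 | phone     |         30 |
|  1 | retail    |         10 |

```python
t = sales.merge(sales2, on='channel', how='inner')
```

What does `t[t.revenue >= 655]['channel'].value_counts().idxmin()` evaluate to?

retail

merge on 'channel' (how='inner') → 10 rows:
    region channel  revenue  discount
0  Central   phone      498        30
1     West  retail       81        10
2    South   phone      557        30
3    North   phone       18        30
4    South  retail      150        10
5  Central   phone      223        30
6     West  retail      706        10
7     West  retail      293        10
8    North   phone      693        30
9    North   phone      655        30
filter rows where revenue >= 655:
  region channel  revenue  discount
6   West  retail      706        10
8  North   phone      693        30
9  North   phone      655        30
value_counts of channel:
channel
phone     2
retail    1
Name: count, dtype: int64
label with the smallest value → retail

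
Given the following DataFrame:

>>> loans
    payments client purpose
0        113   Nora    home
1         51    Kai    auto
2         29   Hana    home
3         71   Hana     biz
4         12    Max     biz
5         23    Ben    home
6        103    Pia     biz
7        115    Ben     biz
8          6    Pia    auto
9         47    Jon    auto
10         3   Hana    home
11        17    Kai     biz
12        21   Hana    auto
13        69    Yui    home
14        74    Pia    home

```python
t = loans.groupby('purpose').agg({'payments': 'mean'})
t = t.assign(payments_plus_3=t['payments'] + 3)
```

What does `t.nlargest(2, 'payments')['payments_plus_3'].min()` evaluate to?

54.8333333333

group by purpose, mean of payments:
          payments
purpose           
auto     31.250000
biz      63.600000
home     51.833333
add column payments_plus_3 = t['payments'] + 3:
          payments  payments_plus_3
purpose                            
auto     31.250000        34.250000
biz      63.600000        66.600000
home     51.833333        54.833333
take 2 rows with largest payments:
          payments  payments_plus_3
purpose                            
biz      63.600000        66.600000
home     51.833333        54.833333
So min() = 54.8333333333.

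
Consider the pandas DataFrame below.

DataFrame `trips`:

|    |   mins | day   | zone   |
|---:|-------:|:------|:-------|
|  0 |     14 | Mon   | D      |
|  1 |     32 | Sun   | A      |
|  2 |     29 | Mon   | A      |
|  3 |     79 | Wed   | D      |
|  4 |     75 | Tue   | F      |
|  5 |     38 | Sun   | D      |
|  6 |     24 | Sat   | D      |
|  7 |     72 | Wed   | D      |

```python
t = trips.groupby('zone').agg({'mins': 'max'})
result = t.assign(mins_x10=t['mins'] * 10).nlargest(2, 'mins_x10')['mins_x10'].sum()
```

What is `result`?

group by zone, max of mins:
      mins
zone      
A       32
D       79
F       75
add column mins_x10 = t['mins'] * 10:
      mins  mins_x10
zone                
A       32       320
D       79       790
F       75       750
take 2 rows with largest mins_x10:
      mins  mins_x10
zone                
D       79       790
F       75       750

1540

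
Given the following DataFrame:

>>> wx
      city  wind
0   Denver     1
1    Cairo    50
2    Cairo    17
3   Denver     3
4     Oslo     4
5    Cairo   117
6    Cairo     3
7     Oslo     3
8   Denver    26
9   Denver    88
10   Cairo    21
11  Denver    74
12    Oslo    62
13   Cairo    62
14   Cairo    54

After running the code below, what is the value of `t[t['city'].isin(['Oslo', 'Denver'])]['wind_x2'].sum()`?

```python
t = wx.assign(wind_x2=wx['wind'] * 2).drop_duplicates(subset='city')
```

10

add column wind_x2 = wx['wind'] * 2:
      city  wind  wind_x2
0   Denver     1        2
1    Cairo    50      100
2    Cairo    17       34
3   Denver     3        6
4     Oslo     4        8
5    Cairo   117      234
6    Cairo     3        6
7     Oslo     3        6
8   Denver    26       52
9   Denver    88      176
10   Cairo    21       42
11  Denver    74      148
12    Oslo    62      124
13   Cairo    62      124
14   Cairo    54      108
drop duplicate city (keep=first):
     city  wind  wind_x2
0  Denver     1        2
1   Cairo    50      100
4    Oslo     4        8
filter rows where city in ['Oslo', 'Denver']:
     city  wind  wind_x2
0  Denver     1        2
4    Oslo     4        8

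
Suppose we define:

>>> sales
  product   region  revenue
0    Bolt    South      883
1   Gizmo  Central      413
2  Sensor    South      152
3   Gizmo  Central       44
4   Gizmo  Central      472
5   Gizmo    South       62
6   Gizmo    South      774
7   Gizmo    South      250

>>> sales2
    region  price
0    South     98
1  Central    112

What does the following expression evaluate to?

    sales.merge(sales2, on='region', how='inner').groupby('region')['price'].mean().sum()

210.0

merge on 'region' (how='inner') → 8 rows:
  product   region  revenue  price
0    Bolt    South      883     98
1   Gizmo  Central      413    112
2  Sensor    South      152     98
3   Gizmo  Central       44    112
4   Gizmo  Central      472    112
5   Gizmo    South       62     98
6   Gizmo    South      774     98
7   Gizmo    South      250     98
group by region, mean of price:
region
Central    112.0
South       98.0
Name: price, dtype: float64
Finally, sum of the resulting series = 210.0.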